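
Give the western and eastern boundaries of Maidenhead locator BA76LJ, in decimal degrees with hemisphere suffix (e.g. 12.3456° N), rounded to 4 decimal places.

145.0833° W, 145.0000° W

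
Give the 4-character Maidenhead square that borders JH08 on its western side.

IH98

Longitude square 0; −1 → -1, wraps to 9, carry into field.
Longitude field J = 9; −1 → 8 = I.
The latitude characters are unchanged.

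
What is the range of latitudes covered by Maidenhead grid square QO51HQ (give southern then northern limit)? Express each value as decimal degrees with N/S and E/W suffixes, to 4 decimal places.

51.6667° N, 51.7083° N

Field Q=16, O=14: +16·20° lon, +14·10° lat → SW at lon 140°, lat 50°.
Square 5, 1: +5·2° lon, +1·1° lat → SW at lon 150°, lat 51°.
Subsquare h=7, q=16: +7·0.0833333° lon, +16·0.0416667° lat → SW at lon 150.583°, lat 51.6667°.
Cell spans 0.0833333° lon × 0.0416667° lat.
south 51.6667° N, north 51.7083° N.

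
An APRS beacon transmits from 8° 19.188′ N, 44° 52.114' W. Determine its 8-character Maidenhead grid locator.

GJ78nh56

Shift to the Maidenhead origin (180°W, 90°S): lon 135.13143, lat 98.31980.
Field (20°×10°, letters A–R): 135.13143/20 → 6 → G, 98.31980/10 → 9 → J; chars GJ.
Square (2°×1°, digits 0–9): 15.13143/2 → 7, 8.31980/1 → 8; chars 78.
Subsquare (5′×2.5′, letters a–x): 1.13143/0.0833333 → 13 → n, 0.31980/0.0416667 → 7 → h; chars nh.
Extended square (30″×15″, digits 0–9): 0.04810/0.00833333 → 5, 0.02813/0.00416667 → 6; chars 56.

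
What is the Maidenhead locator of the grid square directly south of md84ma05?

MD84ma04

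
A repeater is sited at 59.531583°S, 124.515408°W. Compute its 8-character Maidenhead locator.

Shift to the Maidenhead origin (180°W, 90°S): lon 55.48459, lat 30.46842.
Field: lon ⌊55.48459/20⌋ = 2 → C; lat ⌊30.46842/10⌋ = 3 → D.
Square: lon ⌊15.48459/2⌋ = 7; lat ⌊0.46842/1⌋ = 0.
Subsquare: lon ⌊1.48459/0.0833333⌋ = 17 → r; lat ⌊0.46842/0.0416667⌋ = 11 → l.
Extended square: lon ⌊0.06793/0.00833333⌋ = 8; lat ⌊0.01008/0.00416667⌋ = 2.

CD70rl82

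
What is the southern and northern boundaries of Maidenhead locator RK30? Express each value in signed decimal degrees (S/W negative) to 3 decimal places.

10.000, 11.000

Field R=17, K=10: +17·20° lon, +10·10° lat → SW at lon 160°, lat 10°.
Square 3, 0: +3·2° lon, +0·1° lat → SW at lon 166°, lat 10°.
Cell spans 2° lon × 1° lat.
south 10.000, north 11.000.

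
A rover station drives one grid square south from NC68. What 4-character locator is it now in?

NC67

Latitude square 8; −1 → 7.
The longitude characters are unchanged.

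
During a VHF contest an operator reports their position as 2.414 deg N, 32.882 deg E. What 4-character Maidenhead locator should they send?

Offset from 180°W / 90°S: lon 212.88°, lat 92.41°.
Field: 212.88/20 → 10 → K, 92.41/10 → 9 → J; chars KJ.
Square: 12.88/2 → 6, 2.41/1 → 2; chars 62.

KJ62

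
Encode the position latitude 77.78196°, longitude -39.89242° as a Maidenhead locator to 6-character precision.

Add 180° to longitude and 90° to latitude: 140.1076, 167.7820.
Field: 140.1076/20 → 7 → H, 167.7820/10 → 16 → Q; chars HQ.
Square: 0.1076/2 → 0, 7.7820/1 → 7; chars 07.
Subsquare: 0.1076/0.0833333 → 1 → b, 0.7820/0.0416667 → 18 → s; chars bs.

HQ07bs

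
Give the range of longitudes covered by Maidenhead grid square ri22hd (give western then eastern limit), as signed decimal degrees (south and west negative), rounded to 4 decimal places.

164.5833, 164.6667

Field R=17, I=8: +17·20° lon, +8·10° lat → SW at lon 160°, lat -10°.
Square 2, 2: +2·2° lon, +2·1° lat → SW at lon 164°, lat -8°.
Subsquare h=7, d=3: +7·0.0833333° lon, +3·0.0416667° lat → SW at lon 164.583°, lat -7.875°.
Cell spans 0.0833333° lon × 0.0416667° lat.
west 164.5833, east 164.6667.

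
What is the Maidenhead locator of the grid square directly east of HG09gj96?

HG09hj06

Longitude extended square 9; +1 → 10, wraps to 0, carry into subsquare.
Longitude subsquare g = 6; +1 → 7 = h.
The latitude characters are unchanged.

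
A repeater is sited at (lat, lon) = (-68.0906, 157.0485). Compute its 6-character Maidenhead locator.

Add 180° to longitude and 90° to latitude: 337.0485, 21.9094.
Field: lon ⌊337.0485/20⌋ = 16 → Q; lat ⌊21.9094/10⌋ = 2 → C.
Square: lon ⌊17.0485/2⌋ = 8; lat ⌊1.9094/1⌋ = 1.
Subsquare: lon ⌊1.0485/0.0833333⌋ = 12 → m; lat ⌊0.9094/0.0416667⌋ = 21 → v.

QC81mv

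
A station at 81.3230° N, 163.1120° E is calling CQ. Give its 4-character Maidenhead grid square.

Add 180° to longitude and 90° to latitude: 343.11, 171.32.
Field: lon ⌊343.11/20⌋ = 17 → R; lat ⌊171.32/10⌋ = 17 → R.
Square: lon ⌊3.11/2⌋ = 1; lat ⌊1.32/1⌋ = 1.

RR11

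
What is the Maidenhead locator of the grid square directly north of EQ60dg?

EQ60dh

Latitude subsquare g = 6; +1 → 7 = h.
The longitude characters are unchanged.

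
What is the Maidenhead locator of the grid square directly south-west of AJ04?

RJ93

Longitude square 0; −1 → -1, wraps to 9, carry into field.
Longitude field A = 0; −1 → -1, wraps to 17 = R, wrapping around the antimeridian.
Latitude square 4; −1 → 3.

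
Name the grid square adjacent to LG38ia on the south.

Latitude subsquare a = 0; −1 → -1, wraps to 23 = x, carry into square.
Latitude square 8; −1 → 7.
The longitude characters are unchanged.

LG37ix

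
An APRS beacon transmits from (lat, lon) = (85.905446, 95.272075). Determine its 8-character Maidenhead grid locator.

NR75pv27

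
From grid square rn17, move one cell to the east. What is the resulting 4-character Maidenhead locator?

RN27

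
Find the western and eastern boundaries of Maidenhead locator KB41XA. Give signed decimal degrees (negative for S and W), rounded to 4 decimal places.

Field K=10, B=1: +10·20° lon, +1·10° lat → SW at lon 20°, lat -80°.
Square 4, 1: +4·2° lon, +1·1° lat → SW at lon 28°, lat -79°.
Subsquare x=23, a=0: +23·0.0833333° lon, +0·0.0416667° lat → SW at lon 29.9167°, lat -79°.
Cell spans 0.0833333° lon × 0.0416667° lat.
west 29.9167, east 30.0000.

29.9167, 30.0000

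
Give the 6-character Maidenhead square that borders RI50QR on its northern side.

Latitude subsquare r = 17; +1 → 18 = s.
The longitude characters are unchanged.

RI50qs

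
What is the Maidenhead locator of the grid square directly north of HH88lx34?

HH88lx35

Latitude extended square 4; +1 → 5.
The longitude characters are unchanged.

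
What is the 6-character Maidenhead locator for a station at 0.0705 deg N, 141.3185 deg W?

BJ90ib

Shift to the Maidenhead origin (180°W, 90°S): lon 38.6815, lat 90.0705.
Field (20°×10°, letters A–R): 38.6815/20 → 1 → B, 90.0705/10 → 9 → J; chars BJ.
Square (2°×1°, digits 0–9): 18.6815/2 → 9, 0.0705/1 → 0; chars 90.
Subsquare (5′×2.5′, letters a–x): 0.6815/0.0833333 → 8 → i, 0.0705/0.0416667 → 1 → b; chars ib.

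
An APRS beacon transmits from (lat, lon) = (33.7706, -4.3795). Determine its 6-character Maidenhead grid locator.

Shift to the Maidenhead origin (180°W, 90°S): lon 175.6205, lat 123.7706.
Field: lon ⌊175.6205/20⌋ = 8 → I; lat ⌊123.7706/10⌋ = 12 → M.
Square: lon ⌊15.6205/2⌋ = 7; lat ⌊3.7706/1⌋ = 3.
Subsquare: lon ⌊1.6205/0.0833333⌋ = 19 → t; lat ⌊0.7706/0.0416667⌋ = 18 → s.

IM73ts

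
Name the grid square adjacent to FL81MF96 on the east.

Longitude extended square 9; +1 → 10, wraps to 0, carry into subsquare.
Longitude subsquare m = 12; +1 → 13 = n.
The latitude characters are unchanged.

FL81nf06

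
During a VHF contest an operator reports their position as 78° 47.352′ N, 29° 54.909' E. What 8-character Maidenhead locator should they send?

Add 180° to longitude and 90° to latitude: 209.91515, 168.78920.
Field (20°×10°, letters A–R): 209.91515/20 → 10 → K, 168.78920/10 → 16 → Q; chars KQ.
Square (2°×1°, digits 0–9): 9.91515/2 → 4, 8.78920/1 → 8; chars 48.
Subsquare (5′×2.5′, letters a–x): 1.91515/0.0833333 → 22 → w, 0.78920/0.0416667 → 18 → s; chars ws.
Extended square (30″×15″, digits 0–9): 0.08182/0.00833333 → 9, 0.03920/0.00416667 → 9; chars 99.

KQ48ws99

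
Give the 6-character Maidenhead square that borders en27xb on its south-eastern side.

EN37aa

Longitude subsquare x = 23; +1 → 24, wraps to 0 = a, carry into square.
Longitude square 2; +1 → 3.
Latitude subsquare b = 1; −1 → 0 = a.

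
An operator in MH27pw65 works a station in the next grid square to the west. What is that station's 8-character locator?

MH27pw55

Longitude extended square 6; −1 → 5.
The latitude characters are unchanged.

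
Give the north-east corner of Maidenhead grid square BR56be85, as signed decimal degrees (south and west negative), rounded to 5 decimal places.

Field B=1, R=17: +1·20° lon, +17·10° lat → SW at lon -160°, lat 80°.
Square 5, 6: +5·2° lon, +6·1° lat → SW at lon -150°, lat 86°.
Subsquare b=1, e=4: +1·0.0833333° lon, +4·0.0416667° lat → SW at lon -149.917°, lat 86.1667°.
Extended square 8, 5: +8·0.00833333° lon, +5·0.00416667° lat → SW at lon -149.85°, lat 86.1875°.
Cell spans 0.00833333° lon × 0.00416667° lat. NE corner is SW corner plus one full cell.
latitude 86.19167, longitude -149.84167.

86.19167, -149.84167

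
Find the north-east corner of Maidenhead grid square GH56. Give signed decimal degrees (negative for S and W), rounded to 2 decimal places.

-13.00, -48.00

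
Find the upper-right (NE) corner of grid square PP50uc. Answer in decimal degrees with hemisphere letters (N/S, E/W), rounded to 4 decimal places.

60.1250° N, 131.7500° E

Field P=15, P=15: +15·20° lon, +15·10° lat → SW at lon 120°, lat 60°.
Square 5, 0: +5·2° lon, +0·1° lat → SW at lon 130°, lat 60°.
Subsquare u=20, c=2: +20·0.0833333° lon, +2·0.0416667° lat → SW at lon 131.667°, lat 60.0833°.
Cell spans 0.0833333° lon × 0.0416667° lat. NE corner is SW corner plus one full cell.
latitude 60.1250° N, longitude 131.7500° E.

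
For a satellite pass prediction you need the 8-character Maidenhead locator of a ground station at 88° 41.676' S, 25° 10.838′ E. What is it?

Offset from 180°W / 90°S: lon 205.18063°, lat 1.30540°.
Field (20°×10°, letters A–R): 205.18063/20 → 10 → K, 1.30540/10 → 0 → A; chars KA.
Square (2°×1°, digits 0–9): 5.18063/2 → 2, 1.30540/1 → 1; chars 21.
Subsquare (5′×2.5′, letters a–x): 1.18063/0.0833333 → 14 → o, 0.30540/0.0416667 → 7 → h; chars oh.
Extended square (30″×15″, digits 0–9): 0.01397/0.00833333 → 1, 0.01373/0.00416667 → 3; chars 13.

KA21oh13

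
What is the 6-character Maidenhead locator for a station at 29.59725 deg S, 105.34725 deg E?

OG20qj

Shift to the Maidenhead origin (180°W, 90°S): lon 285.3473, lat 60.4027.
Field (20°×10°, letters A–R): lon ⌊285.3473/20⌋ = 14 → O; lat ⌊60.4027/10⌋ = 6 → G.
Square (2°×1°, digits 0–9): lon ⌊5.3473/2⌋ = 2; lat ⌊0.4027/1⌋ = 0.
Subsquare (5′×2.5′, letters a–x): lon ⌊1.3473/0.0833333⌋ = 16 → q; lat ⌊0.4027/0.0416667⌋ = 9 → j.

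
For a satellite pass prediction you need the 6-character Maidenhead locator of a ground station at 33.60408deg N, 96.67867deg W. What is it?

EM13po

Add 180° to longitude and 90° to latitude: 83.3213, 123.6041.
Field: 83.3213/20 → 4 → E, 123.6041/10 → 12 → M; chars EM.
Square: 3.3213/2 → 1, 3.6041/1 → 3; chars 13.
Subsquare: 1.3213/0.0833333 → 15 → p, 0.6041/0.0416667 → 14 → o; chars po.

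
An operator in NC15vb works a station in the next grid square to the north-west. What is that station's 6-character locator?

NC15uc

Longitude subsquare v = 21; −1 → 20 = u.
Latitude subsquare b = 1; +1 → 2 = c.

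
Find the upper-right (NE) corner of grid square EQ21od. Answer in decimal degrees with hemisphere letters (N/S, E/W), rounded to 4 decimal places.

71.1667° N, 94.7500° W

Field E=4, Q=16: +4·20° lon, +16·10° lat → SW at lon -100°, lat 70°.
Square 2, 1: +2·2° lon, +1·1° lat → SW at lon -96°, lat 71°.
Subsquare o=14, d=3: +14·0.0833333° lon, +3·0.0416667° lat → SW at lon -94.8333°, lat 71.125°.
Cell spans 0.0833333° lon × 0.0416667° lat. NE corner is SW corner plus one full cell.
latitude 71.1667° N, longitude 94.7500° W.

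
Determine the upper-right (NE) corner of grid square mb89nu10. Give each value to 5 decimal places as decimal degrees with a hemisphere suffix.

Field M=12, B=1: +12·20° lon, +1·10° lat → SW at lon 60°, lat -80°.
Square 8, 9: +8·2° lon, +9·1° lat → SW at lon 76°, lat -71°.
Subsquare n=13, u=20: +13·0.0833333° lon, +20·0.0416667° lat → SW at lon 77.0833°, lat -70.1667°.
Extended square 1, 0: +1·0.00833333° lon, +0·0.00416667° lat → SW at lon 77.0917°, lat -70.1667°.
Cell spans 0.00833333° lon × 0.00416667° lat. NE corner is SW corner plus one full cell.
latitude 70.16250° S, longitude 77.10000° E.

70.16250° S, 77.10000° E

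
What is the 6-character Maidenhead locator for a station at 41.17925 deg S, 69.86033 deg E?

ME48wt

Shift to the Maidenhead origin (180°W, 90°S): lon 249.8603, lat 48.8207.
Field: 249.8603/20 → 12 → M, 48.8207/10 → 4 → E; chars ME.
Square: 9.8603/2 → 4, 8.8207/1 → 8; chars 48.
Subsquare: 1.8603/0.0833333 → 22 → w, 0.8207/0.0416667 → 19 → t; chars wt.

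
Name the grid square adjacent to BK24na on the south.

Latitude subsquare a = 0; −1 → -1, wraps to 23 = x, carry into square.
Latitude square 4; −1 → 3.
The longitude characters are unchanged.

BK23nx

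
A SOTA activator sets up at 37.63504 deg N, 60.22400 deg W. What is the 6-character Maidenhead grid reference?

FM97vp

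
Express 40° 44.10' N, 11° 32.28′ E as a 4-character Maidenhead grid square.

Offset from 180°W / 90°S: lon 191.54°, lat 130.74°.
Field: 191.54/20 → 9 → J, 130.74/10 → 13 → N; chars JN.
Square: 11.54/2 → 5, 0.74/1 → 0; chars 50.

JN50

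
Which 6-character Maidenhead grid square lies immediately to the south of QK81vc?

QK81vb

Latitude subsquare c = 2; −1 → 1 = b.
The longitude characters are unchanged.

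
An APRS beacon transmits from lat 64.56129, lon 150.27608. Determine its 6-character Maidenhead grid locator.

QP54dn

Shift to the Maidenhead origin (180°W, 90°S): lon 330.2761, lat 154.5613.
Field: lon ⌊330.2761/20⌋ = 16 → Q; lat ⌊154.5613/10⌋ = 15 → P.
Square: lon ⌊10.2761/2⌋ = 5; lat ⌊4.5613/1⌋ = 4.
Subsquare: lon ⌊0.2761/0.0833333⌋ = 3 → d; lat ⌊0.5613/0.0416667⌋ = 13 → n.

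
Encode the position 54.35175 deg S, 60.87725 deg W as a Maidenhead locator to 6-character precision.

FD95np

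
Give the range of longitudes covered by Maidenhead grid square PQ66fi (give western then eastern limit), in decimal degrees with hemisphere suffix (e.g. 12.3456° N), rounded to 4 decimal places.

Field P=15, Q=16: +15·20° lon, +16·10° lat → SW at lon 120°, lat 70°.
Square 6, 6: +6·2° lon, +6·1° lat → SW at lon 132°, lat 76°.
Subsquare f=5, i=8: +5·0.0833333° lon, +8·0.0416667° lat → SW at lon 132.417°, lat 76.3333°.
Cell spans 0.0833333° lon × 0.0416667° lat.
west 132.4167° E, east 132.5000° E.

132.4167° E, 132.5000° E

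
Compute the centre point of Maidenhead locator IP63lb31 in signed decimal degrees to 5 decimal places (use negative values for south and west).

63.04792, -7.05417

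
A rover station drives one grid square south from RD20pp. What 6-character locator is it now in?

RD20po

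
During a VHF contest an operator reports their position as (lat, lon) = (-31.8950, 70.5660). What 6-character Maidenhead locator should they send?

Shift to the Maidenhead origin (180°W, 90°S): lon 250.5660, lat 58.1050.
Field: lon ⌊250.5660/20⌋ = 12 → M; lat ⌊58.1050/10⌋ = 5 → F.
Square: lon ⌊10.5660/2⌋ = 5; lat ⌊8.1050/1⌋ = 8.
Subsquare: lon ⌊0.5660/0.0833333⌋ = 6 → g; lat ⌊0.1050/0.0416667⌋ = 2 → c.

MF58gc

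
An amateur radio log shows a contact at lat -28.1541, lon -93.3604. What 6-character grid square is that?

Shift to the Maidenhead origin (180°W, 90°S): lon 86.6396, lat 61.8459.
Field: lon ⌊86.6396/20⌋ = 4 → E; lat ⌊61.8459/10⌋ = 6 → G.
Square: lon ⌊6.6396/2⌋ = 3; lat ⌊1.8459/1⌋ = 1.
Subsquare: lon ⌊0.6396/0.0833333⌋ = 7 → h; lat ⌊0.8459/0.0416667⌋ = 20 → u.

EG31hu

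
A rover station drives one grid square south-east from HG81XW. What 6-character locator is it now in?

HG91av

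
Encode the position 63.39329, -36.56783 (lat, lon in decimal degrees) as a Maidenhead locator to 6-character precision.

Offset from 180°W / 90°S: lon 143.4322°, lat 153.3933°.
Field: 143.4322/20 → 7 → H, 153.3933/10 → 15 → P; chars HP.
Square: 3.4322/2 → 1, 3.3933/1 → 3; chars 13.
Subsquare: 1.4322/0.0833333 → 17 → r, 0.3933/0.0416667 → 9 → j; chars rj.

HP13rj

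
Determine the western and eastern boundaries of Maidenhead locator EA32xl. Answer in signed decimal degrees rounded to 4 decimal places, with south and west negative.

-92.0833, -92.0000

Field E=4, A=0: +4·20° lon, +0·10° lat → SW at lon -100°, lat -90°.
Square 3, 2: +3·2° lon, +2·1° lat → SW at lon -94°, lat -88°.
Subsquare x=23, l=11: +23·0.0833333° lon, +11·0.0416667° lat → SW at lon -92.0833°, lat -87.5417°.
Cell spans 0.0833333° lon × 0.0416667° lat.
west -92.0833, east -92.0000.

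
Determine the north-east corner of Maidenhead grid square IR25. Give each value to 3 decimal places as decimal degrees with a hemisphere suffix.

86.000° N, 14.000° W

Field I=8, R=17: +8·20° lon, +17·10° lat → SW at lon -20°, lat 80°.
Square 2, 5: +2·2° lon, +5·1° lat → SW at lon -16°, lat 85°.
Cell spans 2° lon × 1° lat. NE corner is SW corner plus one full cell.
latitude 86.000° N, longitude 14.000° W.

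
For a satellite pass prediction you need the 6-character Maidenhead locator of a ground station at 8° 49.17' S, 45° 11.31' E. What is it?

LI21oe

Offset from 180°W / 90°S: lon 225.1885°, lat 81.1805°.
Field: 225.1885/20 → 11 → L, 81.1805/10 → 8 → I; chars LI.
Square: 5.1885/2 → 2, 1.1805/1 → 1; chars 21.
Subsquare: 1.1885/0.0833333 → 14 → o, 0.1805/0.0416667 → 4 → e; chars oe.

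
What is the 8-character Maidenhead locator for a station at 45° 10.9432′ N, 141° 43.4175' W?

Add 180° to longitude and 90° to latitude: 38.27638, 135.18239.
Field (20°×10°, letters A–R): lon ⌊38.27638/20⌋ = 1 → B; lat ⌊135.18239/10⌋ = 13 → N.
Square (2°×1°, digits 0–9): lon ⌊18.27638/2⌋ = 9; lat ⌊5.18239/1⌋ = 5.
Subsquare (5′×2.5′, letters a–x): lon ⌊0.27638/0.0833333⌋ = 3 → d; lat ⌊0.18239/0.0416667⌋ = 4 → e.
Extended square (30″×15″, digits 0–9): lon ⌊0.02638/0.00833333⌋ = 3; lat ⌊0.01572/0.00416667⌋ = 3.

BN95de33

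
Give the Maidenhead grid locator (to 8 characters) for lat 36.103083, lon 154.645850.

Add 180° to longitude and 90° to latitude: 334.64585, 126.10308.
Field (20°×10°, letters A–R): lon ⌊334.64585/20⌋ = 16 → Q; lat ⌊126.10308/10⌋ = 12 → M.
Square (2°×1°, digits 0–9): lon ⌊14.64585/2⌋ = 7; lat ⌊6.10308/1⌋ = 6.
Subsquare (5′×2.5′, letters a–x): lon ⌊0.64585/0.0833333⌋ = 7 → h; lat ⌊0.10308/0.0416667⌋ = 2 → c.
Extended square (30″×15″, digits 0–9): lon ⌊0.06252/0.00833333⌋ = 7; lat ⌊0.01975/0.00416667⌋ = 4.

QM76hc74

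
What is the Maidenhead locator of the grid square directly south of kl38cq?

KL38cp

Latitude subsquare q = 16; −1 → 15 = p.
The longitude characters are unchanged.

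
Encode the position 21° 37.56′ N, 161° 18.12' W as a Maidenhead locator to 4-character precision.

AL91

Offset from 180°W / 90°S: lon 18.70°, lat 111.63°.
Field (20°×10°, letters A–R): lon ⌊18.70/20⌋ = 0 → A; lat ⌊111.63/10⌋ = 11 → L.
Square (2°×1°, digits 0–9): lon ⌊18.70/2⌋ = 9; lat ⌊1.63/1⌋ = 1.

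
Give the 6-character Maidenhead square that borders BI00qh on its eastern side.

Longitude subsquare q = 16; +1 → 17 = r.
The latitude characters are unchanged.

BI00rh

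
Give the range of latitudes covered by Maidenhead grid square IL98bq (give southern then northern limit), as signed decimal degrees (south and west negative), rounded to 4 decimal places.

28.6667, 28.7083

Field I=8, L=11: +8·20° lon, +11·10° lat → SW at lon -20°, lat 20°.
Square 9, 8: +9·2° lon, +8·1° lat → SW at lon -2°, lat 28°.
Subsquare b=1, q=16: +1·0.0833333° lon, +16·0.0416667° lat → SW at lon -1.91667°, lat 28.6667°.
Cell spans 0.0833333° lon × 0.0416667° lat.
south 28.6667, north 28.7083.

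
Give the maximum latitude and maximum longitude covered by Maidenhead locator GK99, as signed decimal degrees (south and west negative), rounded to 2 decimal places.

Field G=6, K=10: +6·20° lon, +10·10° lat → SW at lon -60°, lat 10°.
Square 9, 9: +9·2° lon, +9·1° lat → SW at lon -42°, lat 19°.
Cell spans 2° lon × 1° lat. NE corner is SW corner plus one full cell.
latitude 20.00, longitude -40.00.

20.00, -40.00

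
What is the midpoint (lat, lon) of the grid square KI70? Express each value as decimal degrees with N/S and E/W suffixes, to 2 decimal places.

Field K=10, I=8: +10·20° lon, +8·10° lat → SW at lon 20°, lat -10°.
Square 7, 0: +7·2° lon, +0·1° lat → SW at lon 34°, lat -10°.
Cell spans 2° lon × 1° lat. Centre is SW corner plus half of each.
latitude 9.50° S, longitude 35.00° E.

9.50° S, 35.00° E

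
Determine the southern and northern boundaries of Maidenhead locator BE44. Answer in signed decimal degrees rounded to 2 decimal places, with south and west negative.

-46.00, -45.00

Field B=1, E=4: +1·20° lon, +4·10° lat → SW at lon -160°, lat -50°.
Square 4, 4: +4·2° lon, +4·1° lat → SW at lon -152°, lat -46°.
Cell spans 2° lon × 1° lat.
south -46.00, north -45.00.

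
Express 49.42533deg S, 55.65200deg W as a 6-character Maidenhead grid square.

Offset from 180°W / 90°S: lon 124.3480°, lat 40.5747°.
Field: 124.3480/20 → 6 → G, 40.5747/10 → 4 → E; chars GE.
Square: 4.3480/2 → 2, 0.5747/1 → 0; chars 20.
Subsquare: 0.3480/0.0833333 → 4 → e, 0.5747/0.0416667 → 13 → n; chars en.

GE20en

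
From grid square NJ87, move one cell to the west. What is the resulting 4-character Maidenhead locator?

NJ77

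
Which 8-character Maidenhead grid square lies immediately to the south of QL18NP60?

Latitude extended square 0; −1 → -1, wraps to 9, carry into subsquare.
Latitude subsquare p = 15; −1 → 14 = o.
The longitude characters are unchanged.

QL18no69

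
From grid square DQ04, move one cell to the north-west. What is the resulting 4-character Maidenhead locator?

Longitude square 0; −1 → -1, wraps to 9, carry into field.
Longitude field D = 3; −1 → 2 = C.
Latitude square 4; +1 → 5.

CQ95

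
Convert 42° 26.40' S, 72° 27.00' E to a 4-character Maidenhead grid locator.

Shift to the Maidenhead origin (180°W, 90°S): lon 252.45, lat 47.56.
Field: lon ⌊252.45/20⌋ = 12 → M; lat ⌊47.56/10⌋ = 4 → E.
Square: lon ⌊12.45/2⌋ = 6; lat ⌊7.56/1⌋ = 7.

ME67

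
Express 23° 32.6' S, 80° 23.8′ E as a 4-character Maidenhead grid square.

NG06

Add 180° to longitude and 90° to latitude: 260.40, 66.46.
Field: 260.40/20 → 13 → N, 66.46/10 → 6 → G; chars NG.
Square: 0.40/2 → 0, 6.46/1 → 6; chars 06.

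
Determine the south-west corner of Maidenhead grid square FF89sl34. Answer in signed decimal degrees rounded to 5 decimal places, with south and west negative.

Field F=5, F=5: +5·20° lon, +5·10° lat → SW at lon -80°, lat -40°.
Square 8, 9: +8·2° lon, +9·1° lat → SW at lon -64°, lat -31°.
Subsquare s=18, l=11: +18·0.0833333° lon, +11·0.0416667° lat → SW at lon -62.5°, lat -30.5417°.
Extended square 3, 4: +3·0.00833333° lon, +4·0.00416667° lat → SW at lon -62.475°, lat -30.525°.
latitude -30.52500, longitude -62.47500.

-30.52500, -62.47500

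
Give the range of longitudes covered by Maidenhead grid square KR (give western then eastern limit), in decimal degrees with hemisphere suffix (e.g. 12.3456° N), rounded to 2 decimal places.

20.00° E, 40.00° E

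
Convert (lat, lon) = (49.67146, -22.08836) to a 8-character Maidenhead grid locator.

HN89wq91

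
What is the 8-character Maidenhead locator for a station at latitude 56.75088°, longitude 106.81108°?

OO36js70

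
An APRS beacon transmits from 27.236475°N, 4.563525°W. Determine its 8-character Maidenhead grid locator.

IL77rf26

Add 180° to longitude and 90° to latitude: 175.43648, 117.23647.
Field: 175.43648/20 → 8 → I, 117.23647/10 → 11 → L; chars IL.
Square: 15.43648/2 → 7, 7.23647/1 → 7; chars 77.
Subsquare: 1.43648/0.0833333 → 17 → r, 0.23647/0.0416667 → 5 → f; chars rf.
Extended square: 0.01981/0.00833333 → 2, 0.02814/0.00416667 → 6; chars 26.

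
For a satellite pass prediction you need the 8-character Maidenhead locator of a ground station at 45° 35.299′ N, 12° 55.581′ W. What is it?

IN35mo81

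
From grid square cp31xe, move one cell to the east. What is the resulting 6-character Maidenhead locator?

CP41ae

Longitude subsquare x = 23; +1 → 24, wraps to 0 = a, carry into square.
Longitude square 3; +1 → 4.
The latitude characters are unchanged.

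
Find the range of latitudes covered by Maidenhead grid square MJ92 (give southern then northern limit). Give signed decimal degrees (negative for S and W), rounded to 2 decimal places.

2.00, 3.00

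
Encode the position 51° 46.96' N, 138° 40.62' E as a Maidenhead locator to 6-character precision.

Add 180° to longitude and 90° to latitude: 318.6770, 141.7827.
Field (20°×10°, letters A–R): 318.6770/20 → 15 → P, 141.7827/10 → 14 → O; chars PO.
Square (2°×1°, digits 0–9): 18.6770/2 → 9, 1.7827/1 → 1; chars 91.
Subsquare (5′×2.5′, letters a–x): 0.6770/0.0833333 → 8 → i, 0.7827/0.0416667 → 18 → s; chars is.

PO91is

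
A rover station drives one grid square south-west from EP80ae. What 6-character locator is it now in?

EP70xd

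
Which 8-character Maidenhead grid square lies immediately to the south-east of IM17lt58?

Longitude extended square 5; +1 → 6.
Latitude extended square 8; −1 → 7.

IM17lt67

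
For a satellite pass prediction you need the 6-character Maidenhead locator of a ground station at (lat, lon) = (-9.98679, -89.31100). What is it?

EI50ia

Shift to the Maidenhead origin (180°W, 90°S): lon 90.6890, lat 80.0132.
Field: 90.6890/20 → 4 → E, 80.0132/10 → 8 → I; chars EI.
Square: 10.6890/2 → 5, 0.0132/1 → 0; chars 50.
Subsquare: 0.6890/0.0833333 → 8 → i, 0.0132/0.0416667 → 0 → a; chars ia.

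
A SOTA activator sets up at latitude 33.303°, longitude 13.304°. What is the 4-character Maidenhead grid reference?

JM63

Shift to the Maidenhead origin (180°W, 90°S): lon 193.30, lat 123.30.
Field: 193.30/20 → 9 → J, 123.30/10 → 12 → M; chars JM.
Square: 13.30/2 → 6, 3.30/1 → 3; chars 63.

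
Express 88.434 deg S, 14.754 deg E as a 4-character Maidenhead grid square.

Shift to the Maidenhead origin (180°W, 90°S): lon 194.75, lat 1.57.
Field: lon ⌊194.75/20⌋ = 9 → J; lat ⌊1.57/10⌋ = 0 → A.
Square: lon ⌊14.75/2⌋ = 7; lat ⌊1.57/1⌋ = 1.

JA71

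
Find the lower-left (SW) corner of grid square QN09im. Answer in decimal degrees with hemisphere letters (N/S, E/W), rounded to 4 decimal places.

49.5000° N, 140.6667° E

Field Q=16, N=13: +16·20° lon, +13·10° lat → SW at lon 140°, lat 40°.
Square 0, 9: +0·2° lon, +9·1° lat → SW at lon 140°, lat 49°.
Subsquare i=8, m=12: +8·0.0833333° lon, +12·0.0416667° lat → SW at lon 140.667°, lat 49.5°.
latitude 49.5000° N, longitude 140.6667° E.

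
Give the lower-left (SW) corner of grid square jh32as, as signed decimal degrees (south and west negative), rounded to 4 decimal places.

Field J=9, H=7: +9·20° lon, +7·10° lat → SW at lon 0°, lat -20°.
Square 3, 2: +3·2° lon, +2·1° lat → SW at lon 6°, lat -18°.
Subsquare a=0, s=18: +0·0.0833333° lon, +18·0.0416667° lat → SW at lon 6°, lat -17.25°.
latitude -17.2500, longitude 6.0000.

-17.2500, 6.0000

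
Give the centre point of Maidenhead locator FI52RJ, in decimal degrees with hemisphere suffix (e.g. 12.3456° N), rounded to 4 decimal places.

Field F=5, I=8: +5·20° lon, +8·10° lat → SW at lon -80°, lat -10°.
Square 5, 2: +5·2° lon, +2·1° lat → SW at lon -70°, lat -8°.
Subsquare r=17, j=9: +17·0.0833333° lon, +9·0.0416667° lat → SW at lon -68.5833°, lat -7.625°.
Cell spans 0.0833333° lon × 0.0416667° lat. Centre is SW corner plus half of each.
latitude 7.6042° S, longitude 68.5417° W.

7.6042° S, 68.5417° W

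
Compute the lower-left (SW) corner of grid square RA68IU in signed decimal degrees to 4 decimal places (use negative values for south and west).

-81.1667, 172.6667

Field R=17, A=0: +17·20° lon, +0·10° lat → SW at lon 160°, lat -90°.
Square 6, 8: +6·2° lon, +8·1° lat → SW at lon 172°, lat -82°.
Subsquare i=8, u=20: +8·0.0833333° lon, +20·0.0416667° lat → SW at lon 172.667°, lat -81.1667°.
latitude -81.1667, longitude 172.6667.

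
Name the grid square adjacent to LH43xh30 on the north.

LH43xh31

Latitude extended square 0; +1 → 1.
The longitude characters are unchanged.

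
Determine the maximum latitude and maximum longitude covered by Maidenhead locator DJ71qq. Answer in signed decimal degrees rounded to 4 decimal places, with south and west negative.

Field D=3, J=9: +3·20° lon, +9·10° lat → SW at lon -120°, lat 0°.
Square 7, 1: +7·2° lon, +1·1° lat → SW at lon -106°, lat 1°.
Subsquare q=16, q=16: +16·0.0833333° lon, +16·0.0416667° lat → SW at lon -104.667°, lat 1.66667°.
Cell spans 0.0833333° lon × 0.0416667° lat. NE corner is SW corner plus one full cell.
latitude 1.7083, longitude -104.5833.

1.7083, -104.5833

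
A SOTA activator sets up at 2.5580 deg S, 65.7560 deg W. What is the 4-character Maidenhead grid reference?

FI77

Add 180° to longitude and 90° to latitude: 114.24, 87.44.
Field: 114.24/20 → 5 → F, 87.44/10 → 8 → I; chars FI.
Square: 14.24/2 → 7, 7.44/1 → 7; chars 77.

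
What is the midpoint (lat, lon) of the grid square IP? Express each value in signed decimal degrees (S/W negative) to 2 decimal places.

65.00, -10.00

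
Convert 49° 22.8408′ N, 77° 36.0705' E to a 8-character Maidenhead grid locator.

Shift to the Maidenhead origin (180°W, 90°S): lon 257.60118, lat 139.38068.
Field: lon ⌊257.60118/20⌋ = 12 → M; lat ⌊139.38068/10⌋ = 13 → N.
Square: lon ⌊17.60118/2⌋ = 8; lat ⌊9.38068/1⌋ = 9.
Subsquare: lon ⌊1.60118/0.0833333⌋ = 19 → t; lat ⌊0.38068/0.0416667⌋ = 9 → j.
Extended square: lon ⌊0.01784/0.00833333⌋ = 2; lat ⌊0.00568/0.00416667⌋ = 1.

MN89tj21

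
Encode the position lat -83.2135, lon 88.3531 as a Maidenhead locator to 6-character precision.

Add 180° to longitude and 90° to latitude: 268.3531, 6.7865.
Field: 268.3531/20 → 13 → N, 6.7865/10 → 0 → A; chars NA.
Square: 8.3531/2 → 4, 6.7865/1 → 6; chars 46.
Subsquare: 0.3531/0.0833333 → 4 → e, 0.7865/0.0416667 → 18 → s; chars es.

NA46es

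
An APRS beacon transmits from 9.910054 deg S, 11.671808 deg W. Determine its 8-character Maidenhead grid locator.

II40dc91

Offset from 180°W / 90°S: lon 168.32819°, lat 80.08995°.
Field (20°×10°, letters A–R): 168.32819/20 → 8 → I, 80.08995/10 → 8 → I; chars II.
Square (2°×1°, digits 0–9): 8.32819/2 → 4, 0.08995/1 → 0; chars 40.
Subsquare (5′×2.5′, letters a–x): 0.32819/0.0833333 → 3 → d, 0.08995/0.0416667 → 2 → c; chars dc.
Extended square (30″×15″, digits 0–9): 0.07819/0.00833333 → 9, 0.00661/0.00416667 → 1; chars 91.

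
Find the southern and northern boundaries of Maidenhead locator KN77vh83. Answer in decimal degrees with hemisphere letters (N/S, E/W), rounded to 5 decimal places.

47.30417° N, 47.30833° N

Field K=10, N=13: +10·20° lon, +13·10° lat → SW at lon 20°, lat 40°.
Square 7, 7: +7·2° lon, +7·1° lat → SW at lon 34°, lat 47°.
Subsquare v=21, h=7: +21·0.0833333° lon, +7·0.0416667° lat → SW at lon 35.75°, lat 47.2917°.
Extended square 8, 3: +8·0.00833333° lon, +3·0.00416667° lat → SW at lon 35.8167°, lat 47.3042°.
Cell spans 0.00833333° lon × 0.00416667° lat.
south 47.30417° N, north 47.30833° N.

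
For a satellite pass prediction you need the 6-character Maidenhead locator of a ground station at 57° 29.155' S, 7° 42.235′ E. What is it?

Shift to the Maidenhead origin (180°W, 90°S): lon 187.7039, lat 32.5141.
Field (20°×10°, letters A–R): 187.7039/20 → 9 → J, 32.5141/10 → 3 → D; chars JD.
Square (2°×1°, digits 0–9): 7.7039/2 → 3, 2.5141/1 → 2; chars 32.
Subsquare (5′×2.5′, letters a–x): 1.7039/0.0833333 → 20 → u, 0.5141/0.0416667 → 12 → m; chars um.

JD32um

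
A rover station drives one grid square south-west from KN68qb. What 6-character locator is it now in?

Longitude subsquare q = 16; −1 → 15 = p.
Latitude subsquare b = 1; −1 → 0 = a.

KN68pa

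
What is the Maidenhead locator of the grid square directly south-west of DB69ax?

DB59xw

Longitude subsquare a = 0; −1 → -1, wraps to 23 = x, carry into square.
Longitude square 6; −1 → 5.
Latitude subsquare x = 23; −1 → 22 = w.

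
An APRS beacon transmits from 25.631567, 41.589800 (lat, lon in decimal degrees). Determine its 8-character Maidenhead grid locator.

LL05tp01

Add 180° to longitude and 90° to latitude: 221.58980, 115.63157.
Field: 221.58980/20 → 11 → L, 115.63157/10 → 11 → L; chars LL.
Square: 1.58980/2 → 0, 5.63157/1 → 5; chars 05.
Subsquare: 1.58980/0.0833333 → 19 → t, 0.63157/0.0416667 → 15 → p; chars tp.
Extended square: 0.00647/0.00833333 → 0, 0.00657/0.00416667 → 1; chars 01.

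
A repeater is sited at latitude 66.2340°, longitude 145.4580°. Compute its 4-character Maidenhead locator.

Add 180° to longitude and 90° to latitude: 325.46, 156.23.
Field: lon ⌊325.46/20⌋ = 16 → Q; lat ⌊156.23/10⌋ = 15 → P.
Square: lon ⌊5.46/2⌋ = 2; lat ⌊6.23/1⌋ = 6.

QP26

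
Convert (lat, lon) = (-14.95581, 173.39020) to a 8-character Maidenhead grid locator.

RH65qb60

Offset from 180°W / 90°S: lon 353.39020°, lat 75.04419°.
Field: 353.39020/20 → 17 → R, 75.04419/10 → 7 → H; chars RH.
Square: 13.39020/2 → 6, 5.04419/1 → 5; chars 65.
Subsquare: 1.39020/0.0833333 → 16 → q, 0.04419/0.0416667 → 1 → b; chars qb.
Extended square: 0.05687/0.00833333 → 6, 0.00252/0.00416667 → 0; chars 60.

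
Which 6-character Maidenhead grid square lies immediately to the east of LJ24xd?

LJ34ad

Longitude subsquare x = 23; +1 → 24, wraps to 0 = a, carry into square.
Longitude square 2; +1 → 3.
The latitude characters are unchanged.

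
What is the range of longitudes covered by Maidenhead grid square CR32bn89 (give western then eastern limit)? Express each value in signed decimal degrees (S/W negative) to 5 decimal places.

-133.85000, -133.84167

Field C=2, R=17: +2·20° lon, +17·10° lat → SW at lon -140°, lat 80°.
Square 3, 2: +3·2° lon, +2·1° lat → SW at lon -134°, lat 82°.
Subsquare b=1, n=13: +1·0.0833333° lon, +13·0.0416667° lat → SW at lon -133.917°, lat 82.5417°.
Extended square 8, 9: +8·0.00833333° lon, +9·0.00416667° lat → SW at lon -133.85°, lat 82.5792°.
Cell spans 0.00833333° lon × 0.00416667° lat.
west -133.85000, east -133.84167.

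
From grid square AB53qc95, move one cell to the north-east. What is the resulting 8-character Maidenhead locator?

AB53rc06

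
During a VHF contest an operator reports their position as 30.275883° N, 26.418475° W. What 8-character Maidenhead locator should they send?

Offset from 180°W / 90°S: lon 153.58152°, lat 120.27588°.
Field: 153.58152/20 → 7 → H, 120.27588/10 → 12 → M; chars HM.
Square: 13.58152/2 → 6, 0.27588/1 → 0; chars 60.
Subsquare: 1.58152/0.0833333 → 18 → s, 0.27588/0.0416667 → 6 → g; chars sg.
Extended square: 0.08152/0.00833333 → 9, 0.02588/0.00416667 → 6; chars 96.

HM60sg96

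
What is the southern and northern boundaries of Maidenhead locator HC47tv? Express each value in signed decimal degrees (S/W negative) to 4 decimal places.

-62.1250, -62.0833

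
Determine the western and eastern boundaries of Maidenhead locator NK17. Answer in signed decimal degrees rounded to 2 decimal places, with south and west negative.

Field N=13, K=10: +13·20° lon, +10·10° lat → SW at lon 80°, lat 10°.
Square 1, 7: +1·2° lon, +7·1° lat → SW at lon 82°, lat 17°.
Cell spans 2° lon × 1° lat.
west 82.00, east 84.00.

82.00, 84.00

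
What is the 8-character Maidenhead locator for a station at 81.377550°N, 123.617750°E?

PR11tj40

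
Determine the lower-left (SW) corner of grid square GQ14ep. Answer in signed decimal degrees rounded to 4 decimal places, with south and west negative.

Field G=6, Q=16: +6·20° lon, +16·10° lat → SW at lon -60°, lat 70°.
Square 1, 4: +1·2° lon, +4·1° lat → SW at lon -58°, lat 74°.
Subsquare e=4, p=15: +4·0.0833333° lon, +15·0.0416667° lat → SW at lon -57.6667°, lat 74.625°.
latitude 74.6250, longitude -57.6667.

74.6250, -57.6667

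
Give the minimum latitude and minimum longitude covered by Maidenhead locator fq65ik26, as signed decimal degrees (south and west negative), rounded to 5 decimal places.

Field F=5, Q=16: +5·20° lon, +16·10° lat → SW at lon -80°, lat 70°.
Square 6, 5: +6·2° lon, +5·1° lat → SW at lon -68°, lat 75°.
Subsquare i=8, k=10: +8·0.0833333° lon, +10·0.0416667° lat → SW at lon -67.3333°, lat 75.4167°.
Extended square 2, 6: +2·0.00833333° lon, +6·0.00416667° lat → SW at lon -67.3167°, lat 75.4417°.
latitude 75.44167, longitude -67.31667.

75.44167, -67.31667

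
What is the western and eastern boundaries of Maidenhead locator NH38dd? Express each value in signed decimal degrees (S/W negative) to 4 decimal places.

Field N=13, H=7: +13·20° lon, +7·10° lat → SW at lon 80°, lat -20°.
Square 3, 8: +3·2° lon, +8·1° lat → SW at lon 86°, lat -12°.
Subsquare d=3, d=3: +3·0.0833333° lon, +3·0.0416667° lat → SW at lon 86.25°, lat -11.875°.
Cell spans 0.0833333° lon × 0.0416667° lat.
west 86.2500, east 86.3333.

86.2500, 86.3333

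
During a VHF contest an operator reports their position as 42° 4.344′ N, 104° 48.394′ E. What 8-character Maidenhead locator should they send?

Offset from 180°W / 90°S: lon 284.80657°, lat 132.07240°.
Field: lon ⌊284.80657/20⌋ = 14 → O; lat ⌊132.07240/10⌋ = 13 → N.
Square: lon ⌊4.80657/2⌋ = 2; lat ⌊2.07240/1⌋ = 2.
Subsquare: lon ⌊0.80657/0.0833333⌋ = 9 → j; lat ⌊0.07240/0.0416667⌋ = 1 → b.
Extended square: lon ⌊0.05657/0.00833333⌋ = 6; lat ⌊0.03073/0.00416667⌋ = 7.

ON22jb67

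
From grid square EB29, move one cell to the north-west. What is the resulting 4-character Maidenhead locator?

EC10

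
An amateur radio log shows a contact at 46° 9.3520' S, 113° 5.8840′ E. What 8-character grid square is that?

Offset from 180°W / 90°S: lon 293.09807°, lat 43.84413°.
Field (20°×10°, letters A–R): lon ⌊293.09807/20⌋ = 14 → O; lat ⌊43.84413/10⌋ = 4 → E.
Square (2°×1°, digits 0–9): lon ⌊13.09807/2⌋ = 6; lat ⌊3.84413/1⌋ = 3.
Subsquare (5′×2.5′, letters a–x): lon ⌊1.09807/0.0833333⌋ = 13 → n; lat ⌊0.84413/0.0416667⌋ = 20 → u.
Extended square (30″×15″, digits 0–9): lon ⌊0.01473/0.00833333⌋ = 1; lat ⌊0.01080/0.00416667⌋ = 2.

OE63nu12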